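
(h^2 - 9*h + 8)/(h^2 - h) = (h - 8)/h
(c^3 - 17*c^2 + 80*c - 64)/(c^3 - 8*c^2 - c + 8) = (c - 8)/(c + 1)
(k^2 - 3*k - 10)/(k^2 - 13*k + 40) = (k + 2)/(k - 8)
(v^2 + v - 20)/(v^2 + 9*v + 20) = (v - 4)/(v + 4)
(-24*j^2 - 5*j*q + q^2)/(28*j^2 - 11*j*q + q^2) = (-24*j^2 - 5*j*q + q^2)/(28*j^2 - 11*j*q + q^2)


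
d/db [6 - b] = -1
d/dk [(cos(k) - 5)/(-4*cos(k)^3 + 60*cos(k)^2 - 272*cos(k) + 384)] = (-303*cos(k)/2 + 15*cos(2*k) - cos(3*k)/2 + 259)*sin(k)/(4*(cos(k)^3 - 15*cos(k)^2 + 68*cos(k) - 96)^2)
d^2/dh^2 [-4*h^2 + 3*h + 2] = -8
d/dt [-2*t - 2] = -2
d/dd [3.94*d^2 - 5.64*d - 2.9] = 7.88*d - 5.64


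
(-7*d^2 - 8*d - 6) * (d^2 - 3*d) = -7*d^4 + 13*d^3 + 18*d^2 + 18*d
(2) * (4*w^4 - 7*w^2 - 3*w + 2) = 8*w^4 - 14*w^2 - 6*w + 4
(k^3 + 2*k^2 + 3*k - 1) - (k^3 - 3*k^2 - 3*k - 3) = 5*k^2 + 6*k + 2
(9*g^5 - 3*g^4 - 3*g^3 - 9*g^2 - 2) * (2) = 18*g^5 - 6*g^4 - 6*g^3 - 18*g^2 - 4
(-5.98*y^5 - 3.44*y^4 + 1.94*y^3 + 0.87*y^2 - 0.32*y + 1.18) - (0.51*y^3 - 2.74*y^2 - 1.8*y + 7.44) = -5.98*y^5 - 3.44*y^4 + 1.43*y^3 + 3.61*y^2 + 1.48*y - 6.26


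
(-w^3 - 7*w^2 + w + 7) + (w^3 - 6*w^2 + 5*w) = -13*w^2 + 6*w + 7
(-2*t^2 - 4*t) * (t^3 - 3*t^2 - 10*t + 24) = -2*t^5 + 2*t^4 + 32*t^3 - 8*t^2 - 96*t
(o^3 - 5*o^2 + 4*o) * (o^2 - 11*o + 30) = o^5 - 16*o^4 + 89*o^3 - 194*o^2 + 120*o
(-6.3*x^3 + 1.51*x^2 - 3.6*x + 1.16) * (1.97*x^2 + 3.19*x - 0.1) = -12.411*x^5 - 17.1223*x^4 - 1.6451*x^3 - 9.3498*x^2 + 4.0604*x - 0.116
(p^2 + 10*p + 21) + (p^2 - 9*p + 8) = 2*p^2 + p + 29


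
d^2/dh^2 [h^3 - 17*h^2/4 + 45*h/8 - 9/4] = 6*h - 17/2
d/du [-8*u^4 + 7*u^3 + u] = -32*u^3 + 21*u^2 + 1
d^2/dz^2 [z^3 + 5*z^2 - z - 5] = 6*z + 10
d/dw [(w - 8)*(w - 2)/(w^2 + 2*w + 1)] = 6*(2*w - 7)/(w^3 + 3*w^2 + 3*w + 1)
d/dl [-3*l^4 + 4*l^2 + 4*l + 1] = -12*l^3 + 8*l + 4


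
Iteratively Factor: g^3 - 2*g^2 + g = (g)*(g^2 - 2*g + 1) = g*(g - 1)*(g - 1)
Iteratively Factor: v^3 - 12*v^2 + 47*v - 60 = (v - 3)*(v^2 - 9*v + 20) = (v - 4)*(v - 3)*(v - 5)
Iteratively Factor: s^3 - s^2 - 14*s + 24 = (s - 2)*(s^2 + s - 12) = (s - 3)*(s - 2)*(s + 4)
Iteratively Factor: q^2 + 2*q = (q + 2)*(q)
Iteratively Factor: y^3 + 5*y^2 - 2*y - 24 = (y + 3)*(y^2 + 2*y - 8) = (y + 3)*(y + 4)*(y - 2)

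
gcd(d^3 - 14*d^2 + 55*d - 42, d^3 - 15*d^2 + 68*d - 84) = d^2 - 13*d + 42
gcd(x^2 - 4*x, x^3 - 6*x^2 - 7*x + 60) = x - 4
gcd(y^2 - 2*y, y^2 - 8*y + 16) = 1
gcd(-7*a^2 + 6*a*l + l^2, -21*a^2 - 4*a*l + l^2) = 1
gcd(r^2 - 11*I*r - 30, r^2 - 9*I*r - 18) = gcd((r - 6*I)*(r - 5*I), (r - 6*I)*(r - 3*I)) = r - 6*I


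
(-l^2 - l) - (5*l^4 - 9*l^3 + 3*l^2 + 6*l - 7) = -5*l^4 + 9*l^3 - 4*l^2 - 7*l + 7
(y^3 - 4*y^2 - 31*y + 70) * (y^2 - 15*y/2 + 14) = y^5 - 23*y^4/2 + 13*y^3 + 493*y^2/2 - 959*y + 980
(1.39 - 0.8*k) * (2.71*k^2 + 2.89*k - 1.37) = -2.168*k^3 + 1.4549*k^2 + 5.1131*k - 1.9043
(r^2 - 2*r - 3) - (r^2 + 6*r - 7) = 4 - 8*r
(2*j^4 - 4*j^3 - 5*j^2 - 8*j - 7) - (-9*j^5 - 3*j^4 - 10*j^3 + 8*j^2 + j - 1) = 9*j^5 + 5*j^4 + 6*j^3 - 13*j^2 - 9*j - 6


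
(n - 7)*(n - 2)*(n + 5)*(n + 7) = n^4 + 3*n^3 - 59*n^2 - 147*n + 490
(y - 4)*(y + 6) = y^2 + 2*y - 24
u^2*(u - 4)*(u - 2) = u^4 - 6*u^3 + 8*u^2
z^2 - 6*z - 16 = (z - 8)*(z + 2)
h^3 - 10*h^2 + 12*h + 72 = (h - 6)^2*(h + 2)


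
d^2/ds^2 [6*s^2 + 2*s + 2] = 12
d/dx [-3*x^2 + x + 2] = 1 - 6*x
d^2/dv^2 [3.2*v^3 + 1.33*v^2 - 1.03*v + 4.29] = 19.2*v + 2.66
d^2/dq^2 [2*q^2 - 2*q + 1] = 4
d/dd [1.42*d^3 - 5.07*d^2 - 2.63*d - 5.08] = 4.26*d^2 - 10.14*d - 2.63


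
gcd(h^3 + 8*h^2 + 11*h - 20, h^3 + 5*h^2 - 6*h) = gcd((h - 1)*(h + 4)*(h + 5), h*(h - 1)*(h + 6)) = h - 1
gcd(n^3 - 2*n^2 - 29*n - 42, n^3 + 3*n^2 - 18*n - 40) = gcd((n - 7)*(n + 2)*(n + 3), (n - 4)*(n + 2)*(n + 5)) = n + 2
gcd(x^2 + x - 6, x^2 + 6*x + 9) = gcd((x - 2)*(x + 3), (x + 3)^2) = x + 3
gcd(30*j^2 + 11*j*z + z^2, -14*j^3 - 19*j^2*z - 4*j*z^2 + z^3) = 1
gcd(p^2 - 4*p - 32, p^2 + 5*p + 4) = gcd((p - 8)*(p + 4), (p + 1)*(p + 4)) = p + 4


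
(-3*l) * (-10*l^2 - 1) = 30*l^3 + 3*l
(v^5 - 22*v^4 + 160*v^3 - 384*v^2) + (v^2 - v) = v^5 - 22*v^4 + 160*v^3 - 383*v^2 - v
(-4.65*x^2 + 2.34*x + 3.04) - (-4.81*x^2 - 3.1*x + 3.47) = 0.159999999999999*x^2 + 5.44*x - 0.43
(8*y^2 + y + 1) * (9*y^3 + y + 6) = 72*y^5 + 9*y^4 + 17*y^3 + 49*y^2 + 7*y + 6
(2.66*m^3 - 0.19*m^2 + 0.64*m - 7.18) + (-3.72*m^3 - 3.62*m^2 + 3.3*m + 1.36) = -1.06*m^3 - 3.81*m^2 + 3.94*m - 5.82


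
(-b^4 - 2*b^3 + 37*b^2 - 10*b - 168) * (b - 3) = -b^5 + b^4 + 43*b^3 - 121*b^2 - 138*b + 504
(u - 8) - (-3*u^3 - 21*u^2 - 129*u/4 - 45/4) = 3*u^3 + 21*u^2 + 133*u/4 + 13/4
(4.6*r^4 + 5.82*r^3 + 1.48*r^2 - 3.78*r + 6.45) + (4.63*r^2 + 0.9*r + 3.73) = 4.6*r^4 + 5.82*r^3 + 6.11*r^2 - 2.88*r + 10.18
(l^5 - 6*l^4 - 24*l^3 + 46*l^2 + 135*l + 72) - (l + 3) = l^5 - 6*l^4 - 24*l^3 + 46*l^2 + 134*l + 69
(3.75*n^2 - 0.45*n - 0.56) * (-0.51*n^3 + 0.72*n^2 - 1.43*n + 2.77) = -1.9125*n^5 + 2.9295*n^4 - 5.4009*n^3 + 10.6278*n^2 - 0.4457*n - 1.5512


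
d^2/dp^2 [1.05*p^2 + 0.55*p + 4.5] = 2.10000000000000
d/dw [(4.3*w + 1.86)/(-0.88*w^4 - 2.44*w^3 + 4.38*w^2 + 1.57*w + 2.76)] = (11.352*w^4 + 27.5312*w^3 - 5.2188*w^2 - 16.2936*w + 8.9478)/(0.7744*w^8 + 4.2944*w^7 - 1.7552*w^6 - 24.1376*w^5 + 6.6652*w^4 + 0.284400000000002*w^3 + 26.6425*w^2 + 8.6664*w + 7.6176)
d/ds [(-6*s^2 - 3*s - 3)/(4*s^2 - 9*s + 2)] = 33*(2*s^2 - 1)/(16*s^4 - 72*s^3 + 97*s^2 - 36*s + 4)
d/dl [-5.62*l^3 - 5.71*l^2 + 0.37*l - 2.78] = -16.86*l^2 - 11.42*l + 0.37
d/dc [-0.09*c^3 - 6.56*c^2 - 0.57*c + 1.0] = -0.27*c^2 - 13.12*c - 0.57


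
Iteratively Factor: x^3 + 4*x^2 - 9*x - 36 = (x - 3)*(x^2 + 7*x + 12) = (x - 3)*(x + 3)*(x + 4)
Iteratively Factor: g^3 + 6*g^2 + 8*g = (g + 4)*(g^2 + 2*g) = (g + 2)*(g + 4)*(g)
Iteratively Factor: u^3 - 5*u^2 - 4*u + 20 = (u + 2)*(u^2 - 7*u + 10) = (u - 5)*(u + 2)*(u - 2)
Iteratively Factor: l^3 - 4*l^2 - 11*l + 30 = (l - 5)*(l^2 + l - 6) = (l - 5)*(l - 2)*(l + 3)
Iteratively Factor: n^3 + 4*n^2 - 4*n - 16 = (n - 2)*(n^2 + 6*n + 8) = (n - 2)*(n + 4)*(n + 2)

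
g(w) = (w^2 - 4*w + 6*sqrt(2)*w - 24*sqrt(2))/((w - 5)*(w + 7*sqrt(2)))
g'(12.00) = -0.02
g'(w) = (2*w - 4 + 6*sqrt(2))/((w - 5)*(w + 7*sqrt(2))) - (w^2 - 4*w + 6*sqrt(2)*w - 24*sqrt(2))/((w - 5)*(w + 7*sqrt(2))^2) - (w^2 - 4*w + 6*sqrt(2)*w - 24*sqrt(2))/((w - 5)^2*(w + 7*sqrt(2))) = (-w^2 + sqrt(2)*w^2 - 22*sqrt(2)*w - 84 + 20*sqrt(2))/(w^4 - 10*w^3 + 14*sqrt(2)*w^3 - 140*sqrt(2)*w^2 + 123*w^2 - 980*w + 350*sqrt(2)*w + 2450)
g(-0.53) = 0.70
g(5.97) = 1.85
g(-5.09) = 0.64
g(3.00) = 0.45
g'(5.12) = -62.85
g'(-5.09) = 0.05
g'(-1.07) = -0.00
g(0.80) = 0.66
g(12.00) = 1.07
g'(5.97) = -0.96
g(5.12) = 8.45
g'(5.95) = -1.00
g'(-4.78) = 0.04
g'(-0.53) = -0.01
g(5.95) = 1.87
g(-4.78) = 0.65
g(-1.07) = 0.70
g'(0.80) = -0.04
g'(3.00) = -0.22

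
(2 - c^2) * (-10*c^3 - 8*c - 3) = 10*c^5 - 12*c^3 + 3*c^2 - 16*c - 6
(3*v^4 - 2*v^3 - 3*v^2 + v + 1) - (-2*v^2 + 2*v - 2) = 3*v^4 - 2*v^3 - v^2 - v + 3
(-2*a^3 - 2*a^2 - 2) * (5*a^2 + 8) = -10*a^5 - 10*a^4 - 16*a^3 - 26*a^2 - 16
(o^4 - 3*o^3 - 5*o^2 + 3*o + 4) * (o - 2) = o^5 - 5*o^4 + o^3 + 13*o^2 - 2*o - 8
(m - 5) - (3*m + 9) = -2*m - 14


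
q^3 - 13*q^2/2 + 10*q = q*(q - 4)*(q - 5/2)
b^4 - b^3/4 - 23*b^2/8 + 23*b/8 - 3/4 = (b - 1)*(b - 3/4)*(b - 1/2)*(b + 2)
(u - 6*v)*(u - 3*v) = u^2 - 9*u*v + 18*v^2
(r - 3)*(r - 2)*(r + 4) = r^3 - r^2 - 14*r + 24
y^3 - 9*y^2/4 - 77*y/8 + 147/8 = (y - 7/2)*(y - 7/4)*(y + 3)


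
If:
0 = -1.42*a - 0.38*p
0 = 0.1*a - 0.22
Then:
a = 2.20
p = -8.22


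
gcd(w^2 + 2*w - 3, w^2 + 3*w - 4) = w - 1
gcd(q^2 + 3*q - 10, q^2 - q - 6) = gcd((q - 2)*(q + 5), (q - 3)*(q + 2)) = 1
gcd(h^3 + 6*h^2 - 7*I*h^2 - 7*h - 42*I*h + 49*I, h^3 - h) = h - 1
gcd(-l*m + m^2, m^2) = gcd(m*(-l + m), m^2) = m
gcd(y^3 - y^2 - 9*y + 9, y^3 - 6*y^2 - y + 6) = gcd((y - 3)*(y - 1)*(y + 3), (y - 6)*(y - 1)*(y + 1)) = y - 1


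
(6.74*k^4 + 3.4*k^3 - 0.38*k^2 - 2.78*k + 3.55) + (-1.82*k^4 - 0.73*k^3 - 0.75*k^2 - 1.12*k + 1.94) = 4.92*k^4 + 2.67*k^3 - 1.13*k^2 - 3.9*k + 5.49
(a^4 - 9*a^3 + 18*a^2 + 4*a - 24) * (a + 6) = a^5 - 3*a^4 - 36*a^3 + 112*a^2 - 144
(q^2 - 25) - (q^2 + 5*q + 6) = -5*q - 31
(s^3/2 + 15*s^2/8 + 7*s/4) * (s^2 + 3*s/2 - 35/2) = s^5/2 + 21*s^4/8 - 67*s^3/16 - 483*s^2/16 - 245*s/8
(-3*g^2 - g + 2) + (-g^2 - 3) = -4*g^2 - g - 1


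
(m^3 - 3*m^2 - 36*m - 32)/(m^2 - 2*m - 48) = (m^2 + 5*m + 4)/(m + 6)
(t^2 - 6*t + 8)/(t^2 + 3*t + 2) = (t^2 - 6*t + 8)/(t^2 + 3*t + 2)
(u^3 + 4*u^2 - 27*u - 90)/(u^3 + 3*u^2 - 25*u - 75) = (u + 6)/(u + 5)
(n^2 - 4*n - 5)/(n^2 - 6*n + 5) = (n + 1)/(n - 1)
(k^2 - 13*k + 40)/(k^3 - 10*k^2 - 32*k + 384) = (k - 5)/(k^2 - 2*k - 48)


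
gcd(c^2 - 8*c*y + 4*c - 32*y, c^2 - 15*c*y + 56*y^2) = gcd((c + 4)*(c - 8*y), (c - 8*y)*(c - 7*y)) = -c + 8*y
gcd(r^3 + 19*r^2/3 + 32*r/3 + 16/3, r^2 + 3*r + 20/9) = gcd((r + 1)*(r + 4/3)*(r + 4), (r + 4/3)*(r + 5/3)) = r + 4/3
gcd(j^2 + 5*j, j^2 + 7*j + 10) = j + 5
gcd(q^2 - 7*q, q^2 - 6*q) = q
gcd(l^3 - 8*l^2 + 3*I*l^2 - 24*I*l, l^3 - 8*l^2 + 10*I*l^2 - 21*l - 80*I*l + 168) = l^2 + l*(-8 + 3*I) - 24*I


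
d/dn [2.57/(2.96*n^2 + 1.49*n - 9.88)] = (-15.2144*n - 3.8293)/(2.96*n^2 + 1.49*n - 9.88)^2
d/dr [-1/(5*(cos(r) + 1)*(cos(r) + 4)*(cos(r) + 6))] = (3*sin(r)^2 - 22*cos(r) - 37)*sin(r)/(5*(cos(r) + 1)^2*(cos(r) + 4)^2*(cos(r) + 6)^2)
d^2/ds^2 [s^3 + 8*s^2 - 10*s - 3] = 6*s + 16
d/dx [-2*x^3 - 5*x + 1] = -6*x^2 - 5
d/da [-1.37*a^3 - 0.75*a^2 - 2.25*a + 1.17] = -4.11*a^2 - 1.5*a - 2.25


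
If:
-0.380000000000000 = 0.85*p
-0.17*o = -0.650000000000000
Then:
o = 3.82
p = -0.45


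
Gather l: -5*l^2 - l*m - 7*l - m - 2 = -5*l^2 + l*(-m - 7) - m - 2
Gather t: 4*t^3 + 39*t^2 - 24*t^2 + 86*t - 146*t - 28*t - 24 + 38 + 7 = 4*t^3 + 15*t^2 - 88*t + 21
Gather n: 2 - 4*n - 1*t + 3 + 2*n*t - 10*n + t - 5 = n*(2*t - 14)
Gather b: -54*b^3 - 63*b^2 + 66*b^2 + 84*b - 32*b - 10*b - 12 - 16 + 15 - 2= -54*b^3 + 3*b^2 + 42*b - 15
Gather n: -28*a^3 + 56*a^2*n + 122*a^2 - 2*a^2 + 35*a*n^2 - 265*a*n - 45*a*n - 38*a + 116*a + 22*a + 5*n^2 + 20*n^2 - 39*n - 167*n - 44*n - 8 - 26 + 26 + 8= -28*a^3 + 120*a^2 + 100*a + n^2*(35*a + 25) + n*(56*a^2 - 310*a - 250)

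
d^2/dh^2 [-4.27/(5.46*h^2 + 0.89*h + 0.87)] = (254.591064*h^2 + 41.499276*h - 4.27*(10.92*h + 0.89)*(21.84*h + 1.78) + 40.566708)/(5.46*h^2 + 0.89*h + 0.87)^3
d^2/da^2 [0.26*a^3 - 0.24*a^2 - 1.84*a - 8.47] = 1.56*a - 0.48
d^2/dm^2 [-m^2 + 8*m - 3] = -2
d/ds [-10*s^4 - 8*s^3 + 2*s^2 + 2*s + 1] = -40*s^3 - 24*s^2 + 4*s + 2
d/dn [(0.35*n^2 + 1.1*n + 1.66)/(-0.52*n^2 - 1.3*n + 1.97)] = (0.117*n^2 + 3.1054*n + 4.325)/(0.2704*n^4 + 1.352*n^3 - 0.3588*n^2 - 5.122*n + 3.8809)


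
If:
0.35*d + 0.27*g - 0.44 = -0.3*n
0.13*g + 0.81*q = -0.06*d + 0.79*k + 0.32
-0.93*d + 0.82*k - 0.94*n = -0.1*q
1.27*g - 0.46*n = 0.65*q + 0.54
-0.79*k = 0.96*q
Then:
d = -8.64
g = 3.56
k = -0.26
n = 8.35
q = 0.21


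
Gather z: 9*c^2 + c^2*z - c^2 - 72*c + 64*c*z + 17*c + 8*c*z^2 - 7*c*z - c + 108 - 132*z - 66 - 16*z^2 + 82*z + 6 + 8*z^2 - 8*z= 8*c^2 - 56*c + z^2*(8*c - 8) + z*(c^2 + 57*c - 58) + 48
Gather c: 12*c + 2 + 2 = 12*c + 4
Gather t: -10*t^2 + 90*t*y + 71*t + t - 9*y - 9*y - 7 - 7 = -10*t^2 + t*(90*y + 72) - 18*y - 14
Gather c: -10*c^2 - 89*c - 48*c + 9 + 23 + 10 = -10*c^2 - 137*c + 42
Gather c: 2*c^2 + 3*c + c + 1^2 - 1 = 2*c^2 + 4*c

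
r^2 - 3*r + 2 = (r - 2)*(r - 1)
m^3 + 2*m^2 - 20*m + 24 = (m - 2)^2*(m + 6)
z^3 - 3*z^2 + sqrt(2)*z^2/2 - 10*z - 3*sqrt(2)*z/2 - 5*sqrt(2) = (z - 5)*(z + 2)*(z + sqrt(2)/2)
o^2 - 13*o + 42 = (o - 7)*(o - 6)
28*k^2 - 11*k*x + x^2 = (-7*k + x)*(-4*k + x)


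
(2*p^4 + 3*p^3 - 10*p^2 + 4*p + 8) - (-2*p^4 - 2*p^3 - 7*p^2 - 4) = 4*p^4 + 5*p^3 - 3*p^2 + 4*p + 12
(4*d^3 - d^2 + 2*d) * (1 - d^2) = -4*d^5 + d^4 + 2*d^3 - d^2 + 2*d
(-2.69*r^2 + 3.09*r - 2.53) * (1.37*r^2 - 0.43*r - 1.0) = -3.6853*r^4 + 5.39*r^3 - 2.1048*r^2 - 2.0021*r + 2.53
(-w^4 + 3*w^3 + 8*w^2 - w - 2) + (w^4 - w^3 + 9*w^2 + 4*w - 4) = 2*w^3 + 17*w^2 + 3*w - 6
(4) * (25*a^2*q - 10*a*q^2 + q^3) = 100*a^2*q - 40*a*q^2 + 4*q^3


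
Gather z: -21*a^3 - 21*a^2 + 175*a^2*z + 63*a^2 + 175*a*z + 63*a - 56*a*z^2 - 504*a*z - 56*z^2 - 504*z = -21*a^3 + 42*a^2 + 63*a + z^2*(-56*a - 56) + z*(175*a^2 - 329*a - 504)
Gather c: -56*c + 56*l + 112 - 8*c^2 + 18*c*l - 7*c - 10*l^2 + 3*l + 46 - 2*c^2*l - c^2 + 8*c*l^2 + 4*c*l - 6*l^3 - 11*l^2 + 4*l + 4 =c^2*(-2*l - 9) + c*(8*l^2 + 22*l - 63) - 6*l^3 - 21*l^2 + 63*l + 162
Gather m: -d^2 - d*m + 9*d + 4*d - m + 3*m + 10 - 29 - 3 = -d^2 + 13*d + m*(2 - d) - 22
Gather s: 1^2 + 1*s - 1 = s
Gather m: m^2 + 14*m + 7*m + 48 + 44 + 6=m^2 + 21*m + 98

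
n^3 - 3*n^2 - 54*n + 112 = (n - 8)*(n - 2)*(n + 7)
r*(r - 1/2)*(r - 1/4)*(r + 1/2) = r^4 - r^3/4 - r^2/4 + r/16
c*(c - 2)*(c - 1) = c^3 - 3*c^2 + 2*c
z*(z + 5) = z^2 + 5*z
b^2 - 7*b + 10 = (b - 5)*(b - 2)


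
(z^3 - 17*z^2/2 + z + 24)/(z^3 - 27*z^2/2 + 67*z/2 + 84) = (z - 2)/(z - 7)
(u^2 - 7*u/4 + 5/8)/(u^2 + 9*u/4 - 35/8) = (2*u - 1)/(2*u + 7)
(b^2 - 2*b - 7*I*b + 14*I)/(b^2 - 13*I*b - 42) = (b - 2)/(b - 6*I)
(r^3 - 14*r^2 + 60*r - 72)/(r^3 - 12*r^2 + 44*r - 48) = (r - 6)/(r - 4)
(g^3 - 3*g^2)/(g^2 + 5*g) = g*(g - 3)/(g + 5)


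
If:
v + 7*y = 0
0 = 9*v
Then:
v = 0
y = 0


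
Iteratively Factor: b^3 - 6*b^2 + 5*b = (b - 1)*(b^2 - 5*b) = b*(b - 1)*(b - 5)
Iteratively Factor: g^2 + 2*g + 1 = (g + 1)*(g + 1)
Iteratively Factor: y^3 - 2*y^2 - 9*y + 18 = (y + 3)*(y^2 - 5*y + 6) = (y - 3)*(y + 3)*(y - 2)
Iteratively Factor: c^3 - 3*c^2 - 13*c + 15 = (c - 1)*(c^2 - 2*c - 15) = (c - 5)*(c - 1)*(c + 3)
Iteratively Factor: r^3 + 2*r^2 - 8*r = (r + 4)*(r^2 - 2*r) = (r - 2)*(r + 4)*(r)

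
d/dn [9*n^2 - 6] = 18*n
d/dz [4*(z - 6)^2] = 8*z - 48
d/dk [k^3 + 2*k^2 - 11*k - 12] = 3*k^2 + 4*k - 11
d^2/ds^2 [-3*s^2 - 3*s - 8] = -6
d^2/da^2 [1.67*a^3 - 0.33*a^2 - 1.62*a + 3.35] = 10.02*a - 0.66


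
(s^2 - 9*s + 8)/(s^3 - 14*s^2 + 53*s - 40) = 1/(s - 5)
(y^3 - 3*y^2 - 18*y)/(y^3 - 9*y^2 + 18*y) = (y + 3)/(y - 3)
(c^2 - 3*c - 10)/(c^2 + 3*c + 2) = (c - 5)/(c + 1)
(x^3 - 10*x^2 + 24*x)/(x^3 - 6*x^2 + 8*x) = (x - 6)/(x - 2)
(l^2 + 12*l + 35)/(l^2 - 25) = (l + 7)/(l - 5)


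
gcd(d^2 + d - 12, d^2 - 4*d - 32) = d + 4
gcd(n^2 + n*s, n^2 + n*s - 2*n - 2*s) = n + s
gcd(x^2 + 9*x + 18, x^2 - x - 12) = x + 3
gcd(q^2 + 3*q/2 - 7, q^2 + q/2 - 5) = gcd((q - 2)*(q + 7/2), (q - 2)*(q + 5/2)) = q - 2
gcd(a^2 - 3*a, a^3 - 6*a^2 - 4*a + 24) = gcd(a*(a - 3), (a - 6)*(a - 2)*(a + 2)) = 1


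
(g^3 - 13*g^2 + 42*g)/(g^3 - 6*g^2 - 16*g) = (-g^2 + 13*g - 42)/(-g^2 + 6*g + 16)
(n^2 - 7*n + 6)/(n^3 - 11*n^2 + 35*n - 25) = (n - 6)/(n^2 - 10*n + 25)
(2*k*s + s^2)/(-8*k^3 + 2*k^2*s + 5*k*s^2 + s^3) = s/(-4*k^2 + 3*k*s + s^2)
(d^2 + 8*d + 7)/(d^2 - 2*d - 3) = (d + 7)/(d - 3)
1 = 1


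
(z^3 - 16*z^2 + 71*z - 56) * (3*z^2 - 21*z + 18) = 3*z^5 - 69*z^4 + 567*z^3 - 1947*z^2 + 2454*z - 1008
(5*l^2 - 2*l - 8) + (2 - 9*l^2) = -4*l^2 - 2*l - 6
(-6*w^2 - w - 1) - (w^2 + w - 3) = -7*w^2 - 2*w + 2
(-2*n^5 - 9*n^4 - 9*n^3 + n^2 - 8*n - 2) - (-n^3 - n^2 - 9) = -2*n^5 - 9*n^4 - 8*n^3 + 2*n^2 - 8*n + 7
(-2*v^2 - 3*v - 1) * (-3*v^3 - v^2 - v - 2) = 6*v^5 + 11*v^4 + 8*v^3 + 8*v^2 + 7*v + 2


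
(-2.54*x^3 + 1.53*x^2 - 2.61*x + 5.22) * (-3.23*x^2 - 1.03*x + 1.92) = 8.2042*x^5 - 2.3257*x^4 + 1.9776*x^3 - 11.2347*x^2 - 10.3878*x + 10.0224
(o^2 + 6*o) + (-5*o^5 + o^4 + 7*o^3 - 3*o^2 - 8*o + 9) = -5*o^5 + o^4 + 7*o^3 - 2*o^2 - 2*o + 9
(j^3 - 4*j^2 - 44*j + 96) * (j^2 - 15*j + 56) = j^5 - 19*j^4 + 72*j^3 + 532*j^2 - 3904*j + 5376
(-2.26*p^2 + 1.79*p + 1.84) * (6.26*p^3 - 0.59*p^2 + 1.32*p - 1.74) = -14.1476*p^5 + 12.5388*p^4 + 7.4791*p^3 + 5.2096*p^2 - 0.6858*p - 3.2016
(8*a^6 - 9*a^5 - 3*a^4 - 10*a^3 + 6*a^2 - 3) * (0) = 0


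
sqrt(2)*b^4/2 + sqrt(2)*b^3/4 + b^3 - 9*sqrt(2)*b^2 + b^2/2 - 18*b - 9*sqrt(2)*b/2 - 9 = (b + 1/2)*(b - 3*sqrt(2))*(b + 3*sqrt(2))*(sqrt(2)*b/2 + 1)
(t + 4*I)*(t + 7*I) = t^2 + 11*I*t - 28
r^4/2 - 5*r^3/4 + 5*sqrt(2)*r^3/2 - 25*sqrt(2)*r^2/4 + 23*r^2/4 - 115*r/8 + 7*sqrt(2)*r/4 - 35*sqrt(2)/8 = (r/2 + sqrt(2)/2)*(r - 5/2)*(r + sqrt(2)/2)*(r + 7*sqrt(2)/2)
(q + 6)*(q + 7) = q^2 + 13*q + 42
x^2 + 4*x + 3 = (x + 1)*(x + 3)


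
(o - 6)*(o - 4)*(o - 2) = o^3 - 12*o^2 + 44*o - 48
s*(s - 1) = s^2 - s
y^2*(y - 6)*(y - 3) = y^4 - 9*y^3 + 18*y^2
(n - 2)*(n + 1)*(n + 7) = n^3 + 6*n^2 - 9*n - 14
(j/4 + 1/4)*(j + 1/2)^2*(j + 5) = j^4/4 + 7*j^3/4 + 45*j^2/16 + 13*j/8 + 5/16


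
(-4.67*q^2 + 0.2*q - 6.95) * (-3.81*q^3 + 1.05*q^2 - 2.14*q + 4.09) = 17.7927*q^5 - 5.6655*q^4 + 36.6833*q^3 - 26.8258*q^2 + 15.691*q - 28.4255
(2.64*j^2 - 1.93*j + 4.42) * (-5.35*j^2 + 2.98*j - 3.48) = -14.124*j^4 + 18.1927*j^3 - 38.5856*j^2 + 19.888*j - 15.3816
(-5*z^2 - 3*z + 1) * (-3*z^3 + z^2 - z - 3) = 15*z^5 + 4*z^4 - z^3 + 19*z^2 + 8*z - 3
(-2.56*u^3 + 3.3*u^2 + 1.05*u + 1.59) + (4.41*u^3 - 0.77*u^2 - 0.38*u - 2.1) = 1.85*u^3 + 2.53*u^2 + 0.67*u - 0.51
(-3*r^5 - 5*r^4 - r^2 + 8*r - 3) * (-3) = 9*r^5 + 15*r^4 + 3*r^2 - 24*r + 9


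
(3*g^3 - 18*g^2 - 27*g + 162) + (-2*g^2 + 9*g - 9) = 3*g^3 - 20*g^2 - 18*g + 153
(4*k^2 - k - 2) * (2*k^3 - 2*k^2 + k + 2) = 8*k^5 - 10*k^4 + 2*k^3 + 11*k^2 - 4*k - 4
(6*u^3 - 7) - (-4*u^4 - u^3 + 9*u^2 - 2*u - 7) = 4*u^4 + 7*u^3 - 9*u^2 + 2*u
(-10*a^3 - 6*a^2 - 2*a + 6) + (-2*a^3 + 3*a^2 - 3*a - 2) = -12*a^3 - 3*a^2 - 5*a + 4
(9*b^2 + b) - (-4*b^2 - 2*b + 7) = 13*b^2 + 3*b - 7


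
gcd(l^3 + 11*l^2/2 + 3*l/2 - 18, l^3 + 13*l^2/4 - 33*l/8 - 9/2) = l^2 + 5*l/2 - 6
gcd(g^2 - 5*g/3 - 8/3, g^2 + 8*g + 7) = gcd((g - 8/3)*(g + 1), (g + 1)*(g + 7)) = g + 1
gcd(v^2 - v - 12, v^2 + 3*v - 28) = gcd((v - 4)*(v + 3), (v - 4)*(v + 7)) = v - 4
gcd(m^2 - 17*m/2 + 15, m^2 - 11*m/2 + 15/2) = m - 5/2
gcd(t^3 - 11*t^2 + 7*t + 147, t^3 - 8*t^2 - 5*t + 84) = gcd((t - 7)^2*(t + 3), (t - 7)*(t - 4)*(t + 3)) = t^2 - 4*t - 21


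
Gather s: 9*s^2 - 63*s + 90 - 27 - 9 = 9*s^2 - 63*s + 54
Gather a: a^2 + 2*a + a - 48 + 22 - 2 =a^2 + 3*a - 28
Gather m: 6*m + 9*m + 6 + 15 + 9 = 15*m + 30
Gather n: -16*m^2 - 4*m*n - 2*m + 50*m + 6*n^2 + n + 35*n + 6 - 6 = -16*m^2 + 48*m + 6*n^2 + n*(36 - 4*m)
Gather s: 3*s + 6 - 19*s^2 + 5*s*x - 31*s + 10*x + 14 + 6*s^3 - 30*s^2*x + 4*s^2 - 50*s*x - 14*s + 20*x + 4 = 6*s^3 + s^2*(-30*x - 15) + s*(-45*x - 42) + 30*x + 24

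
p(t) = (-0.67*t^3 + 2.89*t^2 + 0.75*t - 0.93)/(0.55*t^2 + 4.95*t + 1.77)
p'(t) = (-1.1*t - 4.95)*(-0.67*t^3 + 2.89*t^2 + 0.75*t - 0.93)/(0.55*t^2 + 4.95*t + 1.77)^2 + (-2.01*t^2 + 5.78*t + 0.75)/(0.55*t^2 + 4.95*t + 1.77)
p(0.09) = -0.38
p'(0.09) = 1.42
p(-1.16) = -0.97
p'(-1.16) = 1.58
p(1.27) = 0.37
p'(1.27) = 0.28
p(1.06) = 0.30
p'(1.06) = 0.36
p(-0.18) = -1.08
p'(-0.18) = 5.32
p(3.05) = 0.42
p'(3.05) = -0.17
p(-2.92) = -4.78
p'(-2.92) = 3.12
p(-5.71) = -24.96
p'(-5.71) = 15.30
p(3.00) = 0.43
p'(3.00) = -0.16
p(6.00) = -0.72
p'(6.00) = -0.56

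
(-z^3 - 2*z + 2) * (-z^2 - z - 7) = z^5 + z^4 + 9*z^3 + 12*z - 14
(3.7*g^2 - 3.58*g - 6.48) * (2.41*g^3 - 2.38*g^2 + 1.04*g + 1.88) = 8.917*g^5 - 17.4338*g^4 - 3.2484*g^3 + 18.6552*g^2 - 13.4696*g - 12.1824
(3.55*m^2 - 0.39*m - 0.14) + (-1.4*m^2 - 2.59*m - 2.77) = 2.15*m^2 - 2.98*m - 2.91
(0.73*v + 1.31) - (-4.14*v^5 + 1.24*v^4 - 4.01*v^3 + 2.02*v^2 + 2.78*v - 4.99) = 4.14*v^5 - 1.24*v^4 + 4.01*v^3 - 2.02*v^2 - 2.05*v + 6.3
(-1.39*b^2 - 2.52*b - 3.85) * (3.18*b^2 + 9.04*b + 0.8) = -4.4202*b^4 - 20.5792*b^3 - 36.1358*b^2 - 36.82*b - 3.08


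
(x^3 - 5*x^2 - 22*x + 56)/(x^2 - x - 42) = (x^2 + 2*x - 8)/(x + 6)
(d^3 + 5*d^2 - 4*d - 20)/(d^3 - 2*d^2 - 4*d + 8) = (d + 5)/(d - 2)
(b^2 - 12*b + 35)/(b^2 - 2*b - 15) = (b - 7)/(b + 3)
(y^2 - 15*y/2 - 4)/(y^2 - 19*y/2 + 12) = (2*y + 1)/(2*y - 3)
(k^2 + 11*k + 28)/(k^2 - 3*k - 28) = (k + 7)/(k - 7)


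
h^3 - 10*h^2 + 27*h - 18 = (h - 6)*(h - 3)*(h - 1)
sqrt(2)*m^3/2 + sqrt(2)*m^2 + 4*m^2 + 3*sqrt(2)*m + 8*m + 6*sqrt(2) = (m + 2)*(m + 3*sqrt(2))*(sqrt(2)*m/2 + 1)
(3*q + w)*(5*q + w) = 15*q^2 + 8*q*w + w^2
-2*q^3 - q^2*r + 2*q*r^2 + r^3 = (-q + r)*(q + r)*(2*q + r)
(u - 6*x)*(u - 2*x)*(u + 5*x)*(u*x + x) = u^4*x - 3*u^3*x^2 + u^3*x - 28*u^2*x^3 - 3*u^2*x^2 + 60*u*x^4 - 28*u*x^3 + 60*x^4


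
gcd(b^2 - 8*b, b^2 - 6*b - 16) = b - 8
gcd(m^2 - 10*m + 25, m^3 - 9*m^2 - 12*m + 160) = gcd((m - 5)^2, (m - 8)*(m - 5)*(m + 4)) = m - 5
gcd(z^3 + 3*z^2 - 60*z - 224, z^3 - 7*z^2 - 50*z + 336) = z^2 - z - 56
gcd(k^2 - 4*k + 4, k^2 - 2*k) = k - 2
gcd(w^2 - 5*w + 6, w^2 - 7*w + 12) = w - 3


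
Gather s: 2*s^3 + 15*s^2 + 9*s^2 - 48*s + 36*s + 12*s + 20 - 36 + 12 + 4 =2*s^3 + 24*s^2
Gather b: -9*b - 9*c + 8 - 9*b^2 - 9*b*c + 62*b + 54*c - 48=-9*b^2 + b*(53 - 9*c) + 45*c - 40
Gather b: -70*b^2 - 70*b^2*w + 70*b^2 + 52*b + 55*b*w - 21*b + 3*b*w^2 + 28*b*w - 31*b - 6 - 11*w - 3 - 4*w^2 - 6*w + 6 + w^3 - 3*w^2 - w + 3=-70*b^2*w + b*(3*w^2 + 83*w) + w^3 - 7*w^2 - 18*w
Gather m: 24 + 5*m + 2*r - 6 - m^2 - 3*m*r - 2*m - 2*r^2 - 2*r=-m^2 + m*(3 - 3*r) - 2*r^2 + 18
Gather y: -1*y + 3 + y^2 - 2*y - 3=y^2 - 3*y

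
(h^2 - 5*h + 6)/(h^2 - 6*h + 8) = (h - 3)/(h - 4)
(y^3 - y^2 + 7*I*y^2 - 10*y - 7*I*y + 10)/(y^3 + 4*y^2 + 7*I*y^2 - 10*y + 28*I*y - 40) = (y - 1)/(y + 4)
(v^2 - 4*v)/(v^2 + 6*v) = (v - 4)/(v + 6)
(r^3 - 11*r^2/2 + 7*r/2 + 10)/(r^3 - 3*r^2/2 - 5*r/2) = (r - 4)/r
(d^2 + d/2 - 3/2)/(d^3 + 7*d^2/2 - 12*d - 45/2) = (d - 1)/(d^2 + 2*d - 15)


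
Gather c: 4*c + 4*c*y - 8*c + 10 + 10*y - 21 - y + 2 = c*(4*y - 4) + 9*y - 9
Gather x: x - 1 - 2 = x - 3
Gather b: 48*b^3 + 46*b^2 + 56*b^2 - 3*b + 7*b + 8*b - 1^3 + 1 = 48*b^3 + 102*b^2 + 12*b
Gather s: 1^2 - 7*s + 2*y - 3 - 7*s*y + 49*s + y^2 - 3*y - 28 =s*(42 - 7*y) + y^2 - y - 30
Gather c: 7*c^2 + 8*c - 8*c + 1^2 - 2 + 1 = 7*c^2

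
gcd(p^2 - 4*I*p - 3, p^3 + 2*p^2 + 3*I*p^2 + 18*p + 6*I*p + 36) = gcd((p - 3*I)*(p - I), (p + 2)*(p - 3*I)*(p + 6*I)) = p - 3*I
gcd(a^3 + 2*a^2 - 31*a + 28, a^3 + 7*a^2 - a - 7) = a^2 + 6*a - 7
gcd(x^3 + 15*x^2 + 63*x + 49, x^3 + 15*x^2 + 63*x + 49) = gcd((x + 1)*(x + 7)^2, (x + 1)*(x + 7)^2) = x^3 + 15*x^2 + 63*x + 49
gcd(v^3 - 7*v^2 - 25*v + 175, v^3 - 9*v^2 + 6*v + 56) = v - 7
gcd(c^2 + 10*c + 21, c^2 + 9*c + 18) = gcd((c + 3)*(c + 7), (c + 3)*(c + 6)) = c + 3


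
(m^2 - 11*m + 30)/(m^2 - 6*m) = (m - 5)/m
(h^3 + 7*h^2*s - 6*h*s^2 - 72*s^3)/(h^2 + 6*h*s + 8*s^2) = (h^2 + 3*h*s - 18*s^2)/(h + 2*s)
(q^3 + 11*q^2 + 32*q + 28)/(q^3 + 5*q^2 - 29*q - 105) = (q^2 + 4*q + 4)/(q^2 - 2*q - 15)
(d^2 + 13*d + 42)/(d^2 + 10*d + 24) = (d + 7)/(d + 4)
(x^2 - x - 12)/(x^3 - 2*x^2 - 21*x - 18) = (x - 4)/(x^2 - 5*x - 6)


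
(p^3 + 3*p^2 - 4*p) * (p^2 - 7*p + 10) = p^5 - 4*p^4 - 15*p^3 + 58*p^2 - 40*p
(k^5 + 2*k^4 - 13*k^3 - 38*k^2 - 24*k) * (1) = k^5 + 2*k^4 - 13*k^3 - 38*k^2 - 24*k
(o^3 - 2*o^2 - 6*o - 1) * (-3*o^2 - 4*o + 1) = -3*o^5 + 2*o^4 + 27*o^3 + 25*o^2 - 2*o - 1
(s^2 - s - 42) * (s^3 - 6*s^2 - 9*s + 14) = s^5 - 7*s^4 - 45*s^3 + 275*s^2 + 364*s - 588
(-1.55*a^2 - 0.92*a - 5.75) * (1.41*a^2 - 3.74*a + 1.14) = -2.1855*a^4 + 4.4998*a^3 - 6.4337*a^2 + 20.4562*a - 6.555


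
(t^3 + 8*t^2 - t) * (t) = t^4 + 8*t^3 - t^2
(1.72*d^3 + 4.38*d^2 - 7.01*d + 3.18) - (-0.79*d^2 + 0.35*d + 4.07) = 1.72*d^3 + 5.17*d^2 - 7.36*d - 0.89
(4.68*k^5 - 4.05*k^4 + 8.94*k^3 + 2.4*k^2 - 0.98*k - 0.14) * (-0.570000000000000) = -2.6676*k^5 + 2.3085*k^4 - 5.0958*k^3 - 1.368*k^2 + 0.5586*k + 0.0798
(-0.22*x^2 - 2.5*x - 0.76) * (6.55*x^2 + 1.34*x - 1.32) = -1.441*x^4 - 16.6698*x^3 - 8.0376*x^2 + 2.2816*x + 1.0032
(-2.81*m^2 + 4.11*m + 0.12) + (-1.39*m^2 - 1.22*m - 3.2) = -4.2*m^2 + 2.89*m - 3.08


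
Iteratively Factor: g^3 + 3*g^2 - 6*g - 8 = (g - 2)*(g^2 + 5*g + 4) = (g - 2)*(g + 1)*(g + 4)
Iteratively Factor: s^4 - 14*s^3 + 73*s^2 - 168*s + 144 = (s - 3)*(s^3 - 11*s^2 + 40*s - 48) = (s - 4)*(s - 3)*(s^2 - 7*s + 12) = (s - 4)^2*(s - 3)*(s - 3)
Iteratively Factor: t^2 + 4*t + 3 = (t + 3)*(t + 1)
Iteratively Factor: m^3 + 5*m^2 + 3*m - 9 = (m - 1)*(m^2 + 6*m + 9) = (m - 1)*(m + 3)*(m + 3)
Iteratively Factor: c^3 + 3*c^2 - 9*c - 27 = (c + 3)*(c^2 - 9) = (c + 3)^2*(c - 3)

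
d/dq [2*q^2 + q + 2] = 4*q + 1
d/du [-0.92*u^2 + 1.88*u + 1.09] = 1.88 - 1.84*u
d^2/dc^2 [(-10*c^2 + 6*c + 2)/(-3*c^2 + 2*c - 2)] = 4*(3*c^3 - 117*c^2 + 72*c + 10)/(27*c^6 - 54*c^5 + 90*c^4 - 80*c^3 + 60*c^2 - 24*c + 8)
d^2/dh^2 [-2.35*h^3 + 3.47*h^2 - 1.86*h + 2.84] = 6.94 - 14.1*h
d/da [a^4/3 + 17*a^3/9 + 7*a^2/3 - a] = 4*a^3/3 + 17*a^2/3 + 14*a/3 - 1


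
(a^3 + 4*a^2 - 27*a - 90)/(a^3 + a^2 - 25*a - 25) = (a^2 + 9*a + 18)/(a^2 + 6*a + 5)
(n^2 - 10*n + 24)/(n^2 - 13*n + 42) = (n - 4)/(n - 7)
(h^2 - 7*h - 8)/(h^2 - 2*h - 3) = (h - 8)/(h - 3)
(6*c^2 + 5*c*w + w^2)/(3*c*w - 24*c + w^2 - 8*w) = (2*c + w)/(w - 8)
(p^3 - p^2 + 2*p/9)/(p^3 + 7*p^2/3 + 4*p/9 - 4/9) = p*(3*p - 2)/(3*p^2 + 8*p + 4)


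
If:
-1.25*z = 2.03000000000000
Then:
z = -1.62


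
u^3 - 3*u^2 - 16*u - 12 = (u - 6)*(u + 1)*(u + 2)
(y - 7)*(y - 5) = y^2 - 12*y + 35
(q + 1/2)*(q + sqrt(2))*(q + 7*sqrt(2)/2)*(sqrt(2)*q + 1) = sqrt(2)*q^4 + sqrt(2)*q^3/2 + 10*q^3 + 5*q^2 + 23*sqrt(2)*q^2/2 + 7*q + 23*sqrt(2)*q/4 + 7/2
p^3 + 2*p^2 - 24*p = p*(p - 4)*(p + 6)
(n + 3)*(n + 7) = n^2 + 10*n + 21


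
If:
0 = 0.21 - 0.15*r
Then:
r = 1.40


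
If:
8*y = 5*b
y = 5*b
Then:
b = 0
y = 0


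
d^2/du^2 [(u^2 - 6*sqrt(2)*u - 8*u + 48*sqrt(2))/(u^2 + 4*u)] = 12*(-2*u^3 - sqrt(2)*u^3 + 24*sqrt(2)*u^2 + 96*sqrt(2)*u + 128*sqrt(2))/(u^3*(u^3 + 12*u^2 + 48*u + 64))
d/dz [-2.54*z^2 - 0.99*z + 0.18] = -5.08*z - 0.99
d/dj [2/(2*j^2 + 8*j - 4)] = 2*(-j - 2)/(j^2 + 4*j - 2)^2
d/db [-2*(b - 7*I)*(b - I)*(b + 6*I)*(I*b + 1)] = -8*I*b^3 - 18*b^2 - 156*I*b - 166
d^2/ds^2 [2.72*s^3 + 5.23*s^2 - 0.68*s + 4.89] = 16.32*s + 10.46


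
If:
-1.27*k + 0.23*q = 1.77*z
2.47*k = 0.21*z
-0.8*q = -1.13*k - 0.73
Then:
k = 0.01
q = 0.93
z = 0.11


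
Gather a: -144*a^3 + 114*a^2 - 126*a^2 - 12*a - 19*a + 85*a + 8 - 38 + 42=-144*a^3 - 12*a^2 + 54*a + 12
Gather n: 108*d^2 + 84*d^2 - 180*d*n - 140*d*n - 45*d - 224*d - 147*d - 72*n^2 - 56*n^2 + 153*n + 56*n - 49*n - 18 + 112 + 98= 192*d^2 - 416*d - 128*n^2 + n*(160 - 320*d) + 192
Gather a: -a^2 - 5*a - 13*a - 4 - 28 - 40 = -a^2 - 18*a - 72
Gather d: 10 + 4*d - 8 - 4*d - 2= 0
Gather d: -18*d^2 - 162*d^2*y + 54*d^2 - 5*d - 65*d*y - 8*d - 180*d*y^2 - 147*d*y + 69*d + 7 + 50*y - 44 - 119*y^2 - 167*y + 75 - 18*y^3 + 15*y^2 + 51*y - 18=d^2*(36 - 162*y) + d*(-180*y^2 - 212*y + 56) - 18*y^3 - 104*y^2 - 66*y + 20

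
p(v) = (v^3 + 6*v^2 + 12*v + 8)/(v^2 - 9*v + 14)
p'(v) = (9 - 2*v)*(v^3 + 6*v^2 + 12*v + 8)/(v^2 - 9*v + 14)^2 + (3*v^2 + 12*v + 12)/(v^2 - 9*v + 14) = (v^4 - 18*v^3 - 24*v^2 + 152*v + 240)/(v^4 - 18*v^3 + 109*v^2 - 252*v + 196)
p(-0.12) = 0.44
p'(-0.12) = 0.97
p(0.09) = 0.69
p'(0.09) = 1.46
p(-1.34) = 0.01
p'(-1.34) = 0.05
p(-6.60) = -0.83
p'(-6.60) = 0.38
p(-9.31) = -2.12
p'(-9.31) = 0.55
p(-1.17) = 0.02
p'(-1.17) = 0.09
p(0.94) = 3.96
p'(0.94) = 8.42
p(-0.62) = 0.13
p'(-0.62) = 0.35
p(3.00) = -31.25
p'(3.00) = 4.69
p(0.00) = 0.57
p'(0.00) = 1.22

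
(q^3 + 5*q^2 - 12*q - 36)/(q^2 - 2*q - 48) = (q^2 - q - 6)/(q - 8)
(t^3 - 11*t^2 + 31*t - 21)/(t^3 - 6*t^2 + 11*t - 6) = (t - 7)/(t - 2)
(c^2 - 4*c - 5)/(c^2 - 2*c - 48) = (-c^2 + 4*c + 5)/(-c^2 + 2*c + 48)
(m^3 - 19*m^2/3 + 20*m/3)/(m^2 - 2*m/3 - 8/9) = 3*m*(m - 5)/(3*m + 2)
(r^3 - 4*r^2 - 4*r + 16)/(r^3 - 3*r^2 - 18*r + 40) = (r^2 - 2*r - 8)/(r^2 - r - 20)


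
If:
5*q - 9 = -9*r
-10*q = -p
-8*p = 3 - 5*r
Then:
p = 36/149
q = 18/745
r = 147/149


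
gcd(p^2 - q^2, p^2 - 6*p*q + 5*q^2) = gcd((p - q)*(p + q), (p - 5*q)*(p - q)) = p - q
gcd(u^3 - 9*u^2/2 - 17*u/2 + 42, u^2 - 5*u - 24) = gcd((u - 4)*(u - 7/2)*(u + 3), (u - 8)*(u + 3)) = u + 3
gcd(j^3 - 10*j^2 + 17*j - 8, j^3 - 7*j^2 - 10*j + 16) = j^2 - 9*j + 8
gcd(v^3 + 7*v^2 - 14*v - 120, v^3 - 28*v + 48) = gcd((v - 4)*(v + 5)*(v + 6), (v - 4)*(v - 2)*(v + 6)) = v^2 + 2*v - 24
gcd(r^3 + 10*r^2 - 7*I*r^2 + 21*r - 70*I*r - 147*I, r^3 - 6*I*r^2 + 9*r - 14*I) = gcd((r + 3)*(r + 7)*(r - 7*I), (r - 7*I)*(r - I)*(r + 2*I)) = r - 7*I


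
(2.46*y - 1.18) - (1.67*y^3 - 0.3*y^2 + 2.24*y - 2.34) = -1.67*y^3 + 0.3*y^2 + 0.22*y + 1.16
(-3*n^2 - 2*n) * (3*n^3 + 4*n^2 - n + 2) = -9*n^5 - 18*n^4 - 5*n^3 - 4*n^2 - 4*n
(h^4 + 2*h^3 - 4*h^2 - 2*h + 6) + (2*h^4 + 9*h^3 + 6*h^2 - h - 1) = 3*h^4 + 11*h^3 + 2*h^2 - 3*h + 5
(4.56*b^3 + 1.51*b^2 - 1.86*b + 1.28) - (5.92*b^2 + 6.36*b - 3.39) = 4.56*b^3 - 4.41*b^2 - 8.22*b + 4.67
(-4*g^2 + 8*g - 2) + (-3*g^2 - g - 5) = -7*g^2 + 7*g - 7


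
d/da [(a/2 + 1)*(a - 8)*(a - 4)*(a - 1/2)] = 2*a^3 - 63*a^2/4 + 13*a + 30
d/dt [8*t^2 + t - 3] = 16*t + 1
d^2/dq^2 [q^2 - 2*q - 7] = 2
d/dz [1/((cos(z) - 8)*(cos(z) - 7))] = (2*cos(z) - 15)*sin(z)/((cos(z) - 8)^2*(cos(z) - 7)^2)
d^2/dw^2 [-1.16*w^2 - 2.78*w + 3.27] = -2.32000000000000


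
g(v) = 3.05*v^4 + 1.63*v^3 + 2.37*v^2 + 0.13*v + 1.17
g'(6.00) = 2839.81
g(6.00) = 4392.15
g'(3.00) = 387.76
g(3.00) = 313.95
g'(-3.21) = -368.23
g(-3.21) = 295.09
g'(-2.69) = -214.71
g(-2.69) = 145.94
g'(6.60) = 3751.87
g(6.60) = 6361.18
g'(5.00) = 1671.08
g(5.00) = 2171.07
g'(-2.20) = -116.54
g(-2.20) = 66.45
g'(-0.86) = -8.09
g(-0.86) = 3.44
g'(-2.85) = -256.08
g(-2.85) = 183.54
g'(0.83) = 14.41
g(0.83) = 5.29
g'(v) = 12.2*v^3 + 4.89*v^2 + 4.74*v + 0.13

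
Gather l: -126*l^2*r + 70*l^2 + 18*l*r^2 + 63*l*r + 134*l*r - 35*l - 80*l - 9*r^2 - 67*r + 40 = l^2*(70 - 126*r) + l*(18*r^2 + 197*r - 115) - 9*r^2 - 67*r + 40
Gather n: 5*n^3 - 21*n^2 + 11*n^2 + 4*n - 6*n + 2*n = 5*n^3 - 10*n^2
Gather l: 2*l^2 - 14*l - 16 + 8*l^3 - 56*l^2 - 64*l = 8*l^3 - 54*l^2 - 78*l - 16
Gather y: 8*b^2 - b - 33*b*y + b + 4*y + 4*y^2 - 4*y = 8*b^2 - 33*b*y + 4*y^2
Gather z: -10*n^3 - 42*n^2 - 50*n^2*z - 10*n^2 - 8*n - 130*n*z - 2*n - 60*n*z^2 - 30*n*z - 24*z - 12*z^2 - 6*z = -10*n^3 - 52*n^2 - 10*n + z^2*(-60*n - 12) + z*(-50*n^2 - 160*n - 30)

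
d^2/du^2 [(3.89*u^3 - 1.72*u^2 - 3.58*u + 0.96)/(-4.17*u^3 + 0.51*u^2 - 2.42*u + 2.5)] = (43.27209*u^6 + 609.046848*u^5 - 836.783892*u^4 + 181.91036*u^3 + 516.28236*u^2 - 226.201008*u + 56.021712)/(72.511713*u^9 - 26.605017*u^8 + 129.497265*u^7 - 161.429085*u^6 + 107.05239*u^5 - 162.282042*u^4 + 110.872988*u^3 - 53.4855*u^2 + 45.375*u - 15.625)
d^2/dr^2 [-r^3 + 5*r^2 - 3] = 10 - 6*r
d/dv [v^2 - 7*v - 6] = 2*v - 7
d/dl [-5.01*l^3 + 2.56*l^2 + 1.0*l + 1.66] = -15.03*l^2 + 5.12*l + 1.0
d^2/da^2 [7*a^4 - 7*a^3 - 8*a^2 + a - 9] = 84*a^2 - 42*a - 16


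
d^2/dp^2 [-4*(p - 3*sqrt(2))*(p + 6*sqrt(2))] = -8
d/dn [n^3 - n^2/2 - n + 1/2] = 3*n^2 - n - 1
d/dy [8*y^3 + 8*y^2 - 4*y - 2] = 24*y^2 + 16*y - 4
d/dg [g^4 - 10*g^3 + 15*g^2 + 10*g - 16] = 4*g^3 - 30*g^2 + 30*g + 10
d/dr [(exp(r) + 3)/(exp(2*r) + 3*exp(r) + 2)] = (-(exp(r) + 3)*(2*exp(r) + 3) + exp(2*r) + 3*exp(r) + 2)*exp(r)/(exp(2*r) + 3*exp(r) + 2)^2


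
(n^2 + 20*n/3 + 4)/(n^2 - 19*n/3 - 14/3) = (n + 6)/(n - 7)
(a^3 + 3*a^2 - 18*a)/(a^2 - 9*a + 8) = a*(a^2 + 3*a - 18)/(a^2 - 9*a + 8)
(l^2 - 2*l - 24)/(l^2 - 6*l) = (l + 4)/l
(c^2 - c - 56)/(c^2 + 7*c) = (c - 8)/c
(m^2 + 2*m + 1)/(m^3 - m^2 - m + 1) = (m + 1)/(m^2 - 2*m + 1)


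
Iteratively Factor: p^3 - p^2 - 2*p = (p - 2)*(p^2 + p) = p*(p - 2)*(p + 1)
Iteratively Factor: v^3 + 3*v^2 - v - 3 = (v + 1)*(v^2 + 2*v - 3) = (v - 1)*(v + 1)*(v + 3)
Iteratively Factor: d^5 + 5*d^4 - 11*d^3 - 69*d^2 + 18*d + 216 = (d + 3)*(d^4 + 2*d^3 - 17*d^2 - 18*d + 72) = (d + 3)^2*(d^3 - d^2 - 14*d + 24) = (d + 3)^2*(d + 4)*(d^2 - 5*d + 6) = (d - 3)*(d + 3)^2*(d + 4)*(d - 2)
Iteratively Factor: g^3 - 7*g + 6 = (g - 1)*(g^2 + g - 6) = (g - 2)*(g - 1)*(g + 3)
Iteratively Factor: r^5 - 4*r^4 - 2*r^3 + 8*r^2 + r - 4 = (r - 4)*(r^4 - 2*r^2 + 1) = (r - 4)*(r + 1)*(r^3 - r^2 - r + 1) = (r - 4)*(r - 1)*(r + 1)*(r^2 - 1) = (r - 4)*(r - 1)*(r + 1)^2*(r - 1)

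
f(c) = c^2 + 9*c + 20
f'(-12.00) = -15.00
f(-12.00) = 56.00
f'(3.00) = 15.00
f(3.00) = 56.00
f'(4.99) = 18.98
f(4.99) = 89.81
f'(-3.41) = 2.18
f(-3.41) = 0.94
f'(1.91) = 12.82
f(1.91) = 40.84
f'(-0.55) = 7.90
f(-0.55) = 15.35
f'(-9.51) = -10.02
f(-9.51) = 24.85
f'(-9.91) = -10.82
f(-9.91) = 29.02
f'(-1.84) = 5.32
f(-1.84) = 6.83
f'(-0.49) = 8.02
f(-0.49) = 15.83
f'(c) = 2*c + 9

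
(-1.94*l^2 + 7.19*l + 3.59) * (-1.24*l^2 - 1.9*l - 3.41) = 2.4056*l^4 - 5.2296*l^3 - 11.4972*l^2 - 31.3389*l - 12.2419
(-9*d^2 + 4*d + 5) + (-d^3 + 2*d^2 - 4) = -d^3 - 7*d^2 + 4*d + 1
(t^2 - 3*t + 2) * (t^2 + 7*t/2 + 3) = t^4 + t^3/2 - 11*t^2/2 - 2*t + 6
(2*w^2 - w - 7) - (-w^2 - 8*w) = 3*w^2 + 7*w - 7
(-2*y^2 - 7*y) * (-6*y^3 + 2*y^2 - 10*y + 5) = 12*y^5 + 38*y^4 + 6*y^3 + 60*y^2 - 35*y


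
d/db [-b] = -1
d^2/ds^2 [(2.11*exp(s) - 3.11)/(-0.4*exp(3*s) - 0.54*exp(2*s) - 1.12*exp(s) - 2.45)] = (-1.3504*exp(6*s) + 3.11112*exp(5*s) + 10.555204*exp(4*s) + 34.571592*exp(3*s) - 5.038236*exp(2*s) - 6.767096*exp(s) - 21.199115)*exp(s)/(0.064*exp(9*s) + 0.2592*exp(8*s) + 0.88752*exp(7*s) + 2.784984*exp(6*s) + 5.660256*exp(5*s) + 10.760988*exp(4*s) + 17.498488*exp(3*s) + 18.94389*exp(2*s) + 20.1684*exp(s) + 14.706125)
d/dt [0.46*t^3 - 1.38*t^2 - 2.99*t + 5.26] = 1.38*t^2 - 2.76*t - 2.99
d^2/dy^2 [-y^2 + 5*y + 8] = -2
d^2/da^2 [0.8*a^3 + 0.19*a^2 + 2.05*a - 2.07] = 4.8*a + 0.38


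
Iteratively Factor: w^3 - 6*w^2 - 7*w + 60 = (w - 5)*(w^2 - w - 12) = (w - 5)*(w + 3)*(w - 4)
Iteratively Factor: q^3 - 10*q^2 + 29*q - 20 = (q - 5)*(q^2 - 5*q + 4) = (q - 5)*(q - 1)*(q - 4)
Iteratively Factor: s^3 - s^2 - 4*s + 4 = (s + 2)*(s^2 - 3*s + 2) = (s - 2)*(s + 2)*(s - 1)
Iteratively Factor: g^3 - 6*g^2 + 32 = (g + 2)*(g^2 - 8*g + 16) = (g - 4)*(g + 2)*(g - 4)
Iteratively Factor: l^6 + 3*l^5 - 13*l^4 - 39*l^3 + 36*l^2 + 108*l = (l + 3)*(l^5 - 13*l^3 + 36*l) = l*(l + 3)*(l^4 - 13*l^2 + 36) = l*(l - 3)*(l + 3)*(l^3 + 3*l^2 - 4*l - 12) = l*(l - 3)*(l + 3)^2*(l^2 - 4) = l*(l - 3)*(l - 2)*(l + 3)^2*(l + 2)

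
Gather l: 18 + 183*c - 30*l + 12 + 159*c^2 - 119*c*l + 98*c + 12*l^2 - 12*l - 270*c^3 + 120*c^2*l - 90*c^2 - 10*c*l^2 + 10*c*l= -270*c^3 + 69*c^2 + 281*c + l^2*(12 - 10*c) + l*(120*c^2 - 109*c - 42) + 30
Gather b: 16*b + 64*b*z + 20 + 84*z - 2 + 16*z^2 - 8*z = b*(64*z + 16) + 16*z^2 + 76*z + 18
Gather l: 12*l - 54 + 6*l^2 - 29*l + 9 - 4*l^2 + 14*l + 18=2*l^2 - 3*l - 27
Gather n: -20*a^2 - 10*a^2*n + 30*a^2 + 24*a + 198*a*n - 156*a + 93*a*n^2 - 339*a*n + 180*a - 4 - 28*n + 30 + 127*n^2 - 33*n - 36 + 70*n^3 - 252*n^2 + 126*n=10*a^2 + 48*a + 70*n^3 + n^2*(93*a - 125) + n*(-10*a^2 - 141*a + 65) - 10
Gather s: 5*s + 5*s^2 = 5*s^2 + 5*s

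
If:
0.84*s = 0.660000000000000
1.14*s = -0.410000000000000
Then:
No Solution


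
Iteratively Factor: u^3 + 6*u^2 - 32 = (u - 2)*(u^2 + 8*u + 16) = (u - 2)*(u + 4)*(u + 4)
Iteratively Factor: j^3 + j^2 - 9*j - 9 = (j - 3)*(j^2 + 4*j + 3) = (j - 3)*(j + 3)*(j + 1)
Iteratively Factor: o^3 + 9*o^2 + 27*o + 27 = (o + 3)*(o^2 + 6*o + 9) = (o + 3)^2*(o + 3)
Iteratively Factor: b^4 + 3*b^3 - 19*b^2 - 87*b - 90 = (b + 2)*(b^3 + b^2 - 21*b - 45) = (b - 5)*(b + 2)*(b^2 + 6*b + 9) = (b - 5)*(b + 2)*(b + 3)*(b + 3)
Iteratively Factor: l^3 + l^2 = (l + 1)*(l^2) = l*(l + 1)*(l)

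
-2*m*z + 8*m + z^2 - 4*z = (-2*m + z)*(z - 4)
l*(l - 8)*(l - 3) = l^3 - 11*l^2 + 24*l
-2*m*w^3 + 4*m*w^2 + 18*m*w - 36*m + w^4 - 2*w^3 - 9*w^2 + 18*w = (-2*m + w)*(w - 3)*(w - 2)*(w + 3)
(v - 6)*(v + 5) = v^2 - v - 30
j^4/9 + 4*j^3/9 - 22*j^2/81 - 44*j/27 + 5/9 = (j/3 + 1)^2*(j - 5/3)*(j - 1/3)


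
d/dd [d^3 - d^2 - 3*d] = 3*d^2 - 2*d - 3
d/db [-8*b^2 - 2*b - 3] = -16*b - 2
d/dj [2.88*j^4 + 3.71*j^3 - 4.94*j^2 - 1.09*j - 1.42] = 11.52*j^3 + 11.13*j^2 - 9.88*j - 1.09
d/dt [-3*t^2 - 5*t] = -6*t - 5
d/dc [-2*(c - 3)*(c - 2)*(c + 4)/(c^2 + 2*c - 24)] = 2*(-c^4 - 4*c^3 + 60*c^2 - 288)/(c^4 + 4*c^3 - 44*c^2 - 96*c + 576)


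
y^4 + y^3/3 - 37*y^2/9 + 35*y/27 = y*(y - 5/3)*(y - 1/3)*(y + 7/3)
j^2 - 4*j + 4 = (j - 2)^2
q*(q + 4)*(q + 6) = q^3 + 10*q^2 + 24*q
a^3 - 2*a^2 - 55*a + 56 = (a - 8)*(a - 1)*(a + 7)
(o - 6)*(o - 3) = o^2 - 9*o + 18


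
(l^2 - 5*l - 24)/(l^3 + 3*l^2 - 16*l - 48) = (l - 8)/(l^2 - 16)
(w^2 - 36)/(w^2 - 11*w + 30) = (w + 6)/(w - 5)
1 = 1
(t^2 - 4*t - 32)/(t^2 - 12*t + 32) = (t + 4)/(t - 4)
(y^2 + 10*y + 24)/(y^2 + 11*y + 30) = (y + 4)/(y + 5)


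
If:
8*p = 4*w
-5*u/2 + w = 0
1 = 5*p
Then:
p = 1/5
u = 4/25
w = 2/5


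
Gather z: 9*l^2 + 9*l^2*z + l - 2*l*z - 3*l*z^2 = 9*l^2 - 3*l*z^2 + l + z*(9*l^2 - 2*l)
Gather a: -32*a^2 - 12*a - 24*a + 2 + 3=-32*a^2 - 36*a + 5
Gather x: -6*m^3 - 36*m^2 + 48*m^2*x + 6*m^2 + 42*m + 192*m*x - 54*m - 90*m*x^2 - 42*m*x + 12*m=-6*m^3 - 30*m^2 - 90*m*x^2 + x*(48*m^2 + 150*m)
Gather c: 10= 10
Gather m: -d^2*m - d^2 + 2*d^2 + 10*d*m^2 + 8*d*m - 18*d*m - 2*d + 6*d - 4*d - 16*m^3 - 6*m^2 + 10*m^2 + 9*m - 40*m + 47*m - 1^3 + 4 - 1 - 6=d^2 - 16*m^3 + m^2*(10*d + 4) + m*(-d^2 - 10*d + 16) - 4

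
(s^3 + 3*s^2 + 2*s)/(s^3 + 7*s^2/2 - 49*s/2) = 2*(s^2 + 3*s + 2)/(2*s^2 + 7*s - 49)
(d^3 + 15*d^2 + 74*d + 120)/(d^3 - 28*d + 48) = (d^2 + 9*d + 20)/(d^2 - 6*d + 8)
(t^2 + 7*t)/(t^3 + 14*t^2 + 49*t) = 1/(t + 7)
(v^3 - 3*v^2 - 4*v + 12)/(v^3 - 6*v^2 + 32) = (v^2 - 5*v + 6)/(v^2 - 8*v + 16)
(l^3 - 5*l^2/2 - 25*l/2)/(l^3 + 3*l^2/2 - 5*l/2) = (l - 5)/(l - 1)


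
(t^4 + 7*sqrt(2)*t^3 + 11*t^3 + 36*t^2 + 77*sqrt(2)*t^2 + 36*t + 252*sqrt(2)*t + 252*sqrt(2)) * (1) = t^4 + 7*sqrt(2)*t^3 + 11*t^3 + 36*t^2 + 77*sqrt(2)*t^2 + 36*t + 252*sqrt(2)*t + 252*sqrt(2)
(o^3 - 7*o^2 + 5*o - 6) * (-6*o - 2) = -6*o^4 + 40*o^3 - 16*o^2 + 26*o + 12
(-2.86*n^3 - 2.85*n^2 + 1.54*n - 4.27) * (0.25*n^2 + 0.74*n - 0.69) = -0.715*n^5 - 2.8289*n^4 + 0.2494*n^3 + 2.0386*n^2 - 4.2224*n + 2.9463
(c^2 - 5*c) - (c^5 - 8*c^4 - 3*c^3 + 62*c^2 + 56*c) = -c^5 + 8*c^4 + 3*c^3 - 61*c^2 - 61*c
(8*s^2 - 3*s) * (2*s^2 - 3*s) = 16*s^4 - 30*s^3 + 9*s^2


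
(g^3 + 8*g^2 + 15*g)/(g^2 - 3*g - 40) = g*(g + 3)/(g - 8)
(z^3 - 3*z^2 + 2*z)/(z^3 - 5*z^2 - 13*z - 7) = z*(-z^2 + 3*z - 2)/(-z^3 + 5*z^2 + 13*z + 7)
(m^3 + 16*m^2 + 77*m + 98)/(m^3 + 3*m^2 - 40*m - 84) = (m + 7)/(m - 6)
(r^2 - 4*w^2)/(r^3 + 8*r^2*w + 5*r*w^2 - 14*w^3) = (r - 2*w)/(r^2 + 6*r*w - 7*w^2)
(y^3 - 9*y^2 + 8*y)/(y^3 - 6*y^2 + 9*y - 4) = y*(y - 8)/(y^2 - 5*y + 4)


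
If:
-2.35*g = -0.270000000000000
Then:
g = 0.11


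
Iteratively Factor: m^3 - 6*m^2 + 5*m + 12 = (m - 3)*(m^2 - 3*m - 4) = (m - 3)*(m + 1)*(m - 4)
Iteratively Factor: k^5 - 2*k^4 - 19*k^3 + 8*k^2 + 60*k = (k - 2)*(k^4 - 19*k^2 - 30*k) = k*(k - 2)*(k^3 - 19*k - 30) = k*(k - 5)*(k - 2)*(k^2 + 5*k + 6) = k*(k - 5)*(k - 2)*(k + 3)*(k + 2)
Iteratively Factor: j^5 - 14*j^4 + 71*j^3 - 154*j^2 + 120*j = (j - 2)*(j^4 - 12*j^3 + 47*j^2 - 60*j) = (j - 3)*(j - 2)*(j^3 - 9*j^2 + 20*j) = j*(j - 3)*(j - 2)*(j^2 - 9*j + 20) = j*(j - 5)*(j - 3)*(j - 2)*(j - 4)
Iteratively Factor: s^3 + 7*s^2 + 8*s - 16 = (s + 4)*(s^2 + 3*s - 4) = (s + 4)^2*(s - 1)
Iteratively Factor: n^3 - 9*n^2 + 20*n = (n)*(n^2 - 9*n + 20) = n*(n - 4)*(n - 5)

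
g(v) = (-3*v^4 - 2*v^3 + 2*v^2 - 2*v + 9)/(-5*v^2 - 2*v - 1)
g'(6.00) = 7.36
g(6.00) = 22.03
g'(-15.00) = -17.84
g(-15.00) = 131.97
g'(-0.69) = -12.01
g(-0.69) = -5.65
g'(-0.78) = -9.70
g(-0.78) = -4.68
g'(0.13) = 17.20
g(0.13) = -6.52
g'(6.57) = 8.04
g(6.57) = 26.42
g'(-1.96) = -2.96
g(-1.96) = 0.53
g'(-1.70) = -3.03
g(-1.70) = -0.24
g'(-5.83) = -6.87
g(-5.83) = 18.71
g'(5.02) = 6.19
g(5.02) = 15.39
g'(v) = (10*v + 2)*(-3*v^4 - 2*v^3 + 2*v^2 - 2*v + 9)/(-5*v^2 - 2*v - 1)^2 + (-12*v^3 - 6*v^2 + 4*v - 2)/(-5*v^2 - 2*v - 1)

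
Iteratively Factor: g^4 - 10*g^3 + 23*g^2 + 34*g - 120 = (g - 3)*(g^3 - 7*g^2 + 2*g + 40) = (g - 4)*(g - 3)*(g^2 - 3*g - 10) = (g - 5)*(g - 4)*(g - 3)*(g + 2)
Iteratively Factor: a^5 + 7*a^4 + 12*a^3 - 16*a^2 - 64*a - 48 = (a + 2)*(a^4 + 5*a^3 + 2*a^2 - 20*a - 24) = (a - 2)*(a + 2)*(a^3 + 7*a^2 + 16*a + 12) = (a - 2)*(a + 2)^2*(a^2 + 5*a + 6) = (a - 2)*(a + 2)^3*(a + 3)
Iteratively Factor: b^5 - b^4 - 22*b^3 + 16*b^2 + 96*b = (b - 3)*(b^4 + 2*b^3 - 16*b^2 - 32*b) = (b - 3)*(b + 4)*(b^3 - 2*b^2 - 8*b) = (b - 3)*(b + 2)*(b + 4)*(b^2 - 4*b) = (b - 4)*(b - 3)*(b + 2)*(b + 4)*(b)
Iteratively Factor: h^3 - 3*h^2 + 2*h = (h - 1)*(h^2 - 2*h) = h*(h - 1)*(h - 2)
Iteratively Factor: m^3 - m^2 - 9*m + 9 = (m - 1)*(m^2 - 9) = (m - 3)*(m - 1)*(m + 3)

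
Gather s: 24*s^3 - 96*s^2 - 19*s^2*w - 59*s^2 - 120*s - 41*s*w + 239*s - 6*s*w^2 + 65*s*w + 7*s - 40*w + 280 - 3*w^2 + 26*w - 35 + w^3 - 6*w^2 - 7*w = 24*s^3 + s^2*(-19*w - 155) + s*(-6*w^2 + 24*w + 126) + w^3 - 9*w^2 - 21*w + 245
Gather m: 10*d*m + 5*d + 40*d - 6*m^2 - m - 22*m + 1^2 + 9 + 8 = 45*d - 6*m^2 + m*(10*d - 23) + 18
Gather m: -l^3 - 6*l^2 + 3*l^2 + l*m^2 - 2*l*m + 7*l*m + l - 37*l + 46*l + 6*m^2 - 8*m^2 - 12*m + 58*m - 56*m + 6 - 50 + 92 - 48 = -l^3 - 3*l^2 + 10*l + m^2*(l - 2) + m*(5*l - 10)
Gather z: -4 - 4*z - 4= -4*z - 8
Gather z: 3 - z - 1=2 - z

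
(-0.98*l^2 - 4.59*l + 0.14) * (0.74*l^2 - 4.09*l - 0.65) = -0.7252*l^4 + 0.6116*l^3 + 19.5137*l^2 + 2.4109*l - 0.091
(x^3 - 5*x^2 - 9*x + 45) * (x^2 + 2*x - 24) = x^5 - 3*x^4 - 43*x^3 + 147*x^2 + 306*x - 1080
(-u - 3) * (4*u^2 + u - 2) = -4*u^3 - 13*u^2 - u + 6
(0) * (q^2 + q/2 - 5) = 0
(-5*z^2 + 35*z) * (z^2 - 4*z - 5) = -5*z^4 + 55*z^3 - 115*z^2 - 175*z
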